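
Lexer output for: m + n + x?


Scan left to right, longest-match per lexeme
Tokens: ID(m), OP(+), ID(n), OP(+), ID(x)


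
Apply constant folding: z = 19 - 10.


19 - 10 = 9 at compile time
Optimized: z = 9


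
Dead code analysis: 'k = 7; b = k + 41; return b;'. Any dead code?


k is read by b's definition; b is returned
No dead code


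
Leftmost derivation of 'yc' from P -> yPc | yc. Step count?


Derivation: P => yc
Steps: 1


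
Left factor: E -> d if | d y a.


Common prefix: 'd'
Factored: E -> d E', E' -> if | y a


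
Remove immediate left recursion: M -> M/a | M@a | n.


Left-recursive alternatives: M/a, M@a; non-recursive: n
Introduce M': M -> nM', M' -> /aM' | @aM' | ε


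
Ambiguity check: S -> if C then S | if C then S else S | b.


dangling else: 'if C then if C then b else b' parses two ways
Ambiguous


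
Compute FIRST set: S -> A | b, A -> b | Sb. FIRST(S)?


Per alternative of S: FIRST(A) = {b}; FIRST(b) = {b}
FIRST(S) = {b}


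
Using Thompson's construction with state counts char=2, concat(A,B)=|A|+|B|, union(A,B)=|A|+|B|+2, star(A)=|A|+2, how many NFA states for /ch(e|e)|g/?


Syntax tree has 5 char leaf(s), 2 union(s), 0 star(s)
chars contribute 5×2 = 10; each union adds +2; each star adds +2
Total: 10 + 4 + 0 = 14 states


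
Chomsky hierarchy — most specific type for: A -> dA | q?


Right-linear: every RHS is a terminal or a terminal followed by one nonterminal
Classification: Type 3 (Regular)


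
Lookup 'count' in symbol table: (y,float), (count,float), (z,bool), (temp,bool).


Lookup 'count' → type float


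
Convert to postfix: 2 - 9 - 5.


Left to right (same or higher precedence on left)
Postfix: 2 9 - 5 -


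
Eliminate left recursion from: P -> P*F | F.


Left-recursive alternatives: P*F; non-recursive: F
Introduce P': P -> FP', P' -> *FP' | ε


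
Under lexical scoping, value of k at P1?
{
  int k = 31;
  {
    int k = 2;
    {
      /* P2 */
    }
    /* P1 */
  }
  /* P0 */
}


k declared in the same block as P1
k = 2


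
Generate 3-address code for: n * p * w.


Break into single-operator statements:
t1 = n * p
t2 = t1 * w


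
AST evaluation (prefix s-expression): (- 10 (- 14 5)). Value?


Evaluate inner: (- 14 5) = 9
Evaluate root: (- 10 9) = 1
Result: 1


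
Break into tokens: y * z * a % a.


Scan left to right, longest-match per lexeme
Tokens: ID(y), OP(*), ID(z), OP(*), ID(a), OP(%), ID(a)


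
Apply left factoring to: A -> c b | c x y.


Common prefix: 'c'
Factored: A -> c A', A' -> b | x y


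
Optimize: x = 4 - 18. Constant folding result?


4 - 18 = -14 at compile time
Optimized: x = -14


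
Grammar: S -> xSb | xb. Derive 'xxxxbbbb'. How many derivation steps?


Derivation: S => xSb => xxSbb => xxxSbbb => xxxxbbbb
Steps: 4


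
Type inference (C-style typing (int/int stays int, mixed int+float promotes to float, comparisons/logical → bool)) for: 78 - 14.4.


Operand types: int - float
Rule: mixed int/float promotes to float; int/int stays int
Result type: float


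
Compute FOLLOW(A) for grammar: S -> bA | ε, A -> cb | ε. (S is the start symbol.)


$ ∈ FOLLOW(S). For each A -> αBβ: add FIRST(β)\{ε} to FOLLOW(B); if β nullable, add FOLLOW(A).
FOLLOW(A) = {$}


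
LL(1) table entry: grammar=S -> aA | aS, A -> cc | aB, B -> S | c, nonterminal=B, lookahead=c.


For [B, c]: 'c' ∈ FIRST(c)
Entry: B -> c


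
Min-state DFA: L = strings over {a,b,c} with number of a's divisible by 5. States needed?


Track (count of a) mod 5: states 0..4, accept at 0
Minimal DFA: 5 states


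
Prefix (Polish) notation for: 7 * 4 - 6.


left-to-right (same/higher precedence on left): tree is (- (* 7 4) 6)
Prefix: - * 7 4 6


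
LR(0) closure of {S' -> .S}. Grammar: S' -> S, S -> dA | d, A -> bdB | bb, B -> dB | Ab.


Start: S' -> .S
For each item with dot before a nonterminal B, add B -> .γ for every B-production
Closure: [S' -> .S, S -> .dA, S -> .d]


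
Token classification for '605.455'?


Pattern: digits with a decimal point
Type: FLOAT_LITERAL


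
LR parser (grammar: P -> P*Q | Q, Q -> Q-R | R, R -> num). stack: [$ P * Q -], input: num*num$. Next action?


no handle; shift 'num'
Action: shift


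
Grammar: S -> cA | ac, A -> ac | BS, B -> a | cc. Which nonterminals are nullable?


A nonterminal is nullable iff some alternative derives ε (directly, or every symbol in it is nullable)
Nullable: {}


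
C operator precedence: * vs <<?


'*' is multiplicative (level 10); '<<' is shift (level 8)
Higher level binds tighter
'*' has higher precedence than '<<'


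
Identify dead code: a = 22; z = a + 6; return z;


a is read by z's definition; z is returned
No dead code


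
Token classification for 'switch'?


Pattern: reserved word
Type: KEYWORD


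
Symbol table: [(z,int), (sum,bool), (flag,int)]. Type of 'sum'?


Lookup 'sum' → type bool


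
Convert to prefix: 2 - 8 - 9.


left-to-right (same/higher precedence on left): tree is (- (- 2 8) 9)
Prefix: - - 2 8 9


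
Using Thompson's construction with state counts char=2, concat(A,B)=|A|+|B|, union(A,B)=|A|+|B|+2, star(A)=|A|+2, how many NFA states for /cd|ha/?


Syntax tree has 4 char leaf(s), 1 union(s), 0 star(s)
chars contribute 4×2 = 8; each union adds +2; each star adds +2
Total: 8 + 2 + 0 = 10 states


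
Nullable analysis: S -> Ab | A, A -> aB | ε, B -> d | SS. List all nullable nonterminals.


A nonterminal is nullable iff some alternative derives ε (directly, or every symbol in it is nullable)
Nullable: {A, B, S}


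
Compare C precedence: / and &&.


'/' is multiplicative (level 10); '&&' is logical AND (level 2)
Higher level binds tighter
'/' has higher precedence than '&&'


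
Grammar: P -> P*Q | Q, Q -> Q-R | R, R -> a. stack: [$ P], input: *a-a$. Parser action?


shift '*' to continue P -> P*Q
Action: shift


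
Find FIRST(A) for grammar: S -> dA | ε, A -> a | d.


Per alternative of A: FIRST(a) = {a}; FIRST(d) = {d}
FIRST(A) = {a, d}


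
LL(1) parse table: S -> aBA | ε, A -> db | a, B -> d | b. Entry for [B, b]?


For [B, b]: 'b' ∈ FIRST(b)
Entry: B -> b


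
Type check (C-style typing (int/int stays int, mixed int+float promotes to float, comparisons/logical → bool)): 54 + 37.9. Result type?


Operand types: int + float
Rule: mixed int/float promotes to float; int/int stays int
Result type: float


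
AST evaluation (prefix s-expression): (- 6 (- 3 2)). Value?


Evaluate inner: (- 3 2) = 1
Evaluate root: (- 6 1) = 5
Result: 5


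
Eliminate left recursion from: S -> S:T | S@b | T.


Left-recursive alternatives: S:T, S@b; non-recursive: T
Introduce S': S -> TS', S' -> :TS' | @bS' | ε


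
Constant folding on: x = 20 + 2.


20 + 2 = 22 at compile time
Optimized: x = 22


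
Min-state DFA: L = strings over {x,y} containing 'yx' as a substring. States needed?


KMP-style automaton: 2 progress states + 1 absorbing accept = 3
Minimal DFA: 3 states


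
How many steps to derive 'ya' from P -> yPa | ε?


Derivation: P => yPa => ya
Steps: 2


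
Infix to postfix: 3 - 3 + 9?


Left to right (same or higher precedence on left)
Postfix: 3 3 - 9 +


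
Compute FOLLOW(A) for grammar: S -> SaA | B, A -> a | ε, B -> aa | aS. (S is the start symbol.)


$ ∈ FOLLOW(S). For each A -> αBβ: add FIRST(β)\{ε} to FOLLOW(B); if β nullable, add FOLLOW(A).
FOLLOW(A) = {$, a}


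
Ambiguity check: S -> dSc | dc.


balanced d^n…c^n: each string has a unique parse
Unambiguous


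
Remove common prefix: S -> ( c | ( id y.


Common prefix: '('
Factored: S -> ( S', S' -> c | id y


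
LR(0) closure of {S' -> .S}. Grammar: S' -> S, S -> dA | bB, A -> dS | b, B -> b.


Start: S' -> .S
For each item with dot before a nonterminal B, add B -> .γ for every B-production
Closure: [S' -> .S, S -> .dA, S -> .bB]


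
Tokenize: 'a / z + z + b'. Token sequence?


Scan left to right, longest-match per lexeme
Tokens: ID(a), OP(/), ID(z), OP(+), ID(z), OP(+), ID(b)


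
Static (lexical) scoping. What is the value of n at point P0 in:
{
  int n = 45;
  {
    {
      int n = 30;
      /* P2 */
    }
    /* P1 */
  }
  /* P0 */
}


n declared in the same block as P0
n = 45


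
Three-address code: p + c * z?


Break into single-operator statements:
t1 = c * z
t2 = p + t1


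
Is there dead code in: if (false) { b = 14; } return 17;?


condition is constant false, so the whole block is unreachable
Dead: 'if (false) { b = 14; }'


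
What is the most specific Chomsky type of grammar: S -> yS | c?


Right-linear: every RHS is a terminal or a terminal followed by one nonterminal
Classification: Type 3 (Regular)


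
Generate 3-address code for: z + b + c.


Break into single-operator statements:
t1 = z + b
t2 = t1 + c


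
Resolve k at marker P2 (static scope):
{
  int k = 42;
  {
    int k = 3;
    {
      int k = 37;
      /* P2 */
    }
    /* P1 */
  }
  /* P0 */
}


k declared in the same block as P2
k = 37


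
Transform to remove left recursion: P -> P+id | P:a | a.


Left-recursive alternatives: P+id, P:a; non-recursive: a
Introduce P': P -> aP', P' -> +idP' | :aP' | ε


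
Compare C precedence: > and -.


'-' is additive (level 9); '>' is relational (level 7)
Higher level binds tighter
'-' has higher precedence than '>'


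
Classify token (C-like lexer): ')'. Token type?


Pattern: delimiter/punctuation
Type: PUNCTUATION


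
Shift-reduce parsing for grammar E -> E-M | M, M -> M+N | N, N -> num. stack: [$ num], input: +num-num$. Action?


'num' on top is the handle for N -> num
Action: reduce (N -> num)


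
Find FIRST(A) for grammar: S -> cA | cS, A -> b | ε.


Per alternative of A: FIRST(b) = {b}; FIRST(ε) = {ε}
FIRST(A) = {b, ε}


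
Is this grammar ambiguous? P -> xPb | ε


balanced x^n…b^n: each string has a unique parse
Unambiguous


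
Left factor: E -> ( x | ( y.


Common prefix: '('
Factored: E -> ( E', E' -> x | y


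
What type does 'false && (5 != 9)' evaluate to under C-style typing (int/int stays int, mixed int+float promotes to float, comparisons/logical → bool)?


Operand types: bool && bool
Rule: logical operators take bool operands and yield bool
Result type: bool


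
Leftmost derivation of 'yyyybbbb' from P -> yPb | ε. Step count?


Derivation: P => yPb => yyPbb => yyyPbbb => yyyyPbbbb => yyyybbbb
Steps: 5


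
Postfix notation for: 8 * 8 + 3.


Left to right (same or higher precedence on left)
Postfix: 8 8 * 3 +


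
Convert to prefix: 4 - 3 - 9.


left-to-right (same/higher precedence on left): tree is (- (- 4 3) 9)
Prefix: - - 4 3 9


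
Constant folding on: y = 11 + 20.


11 + 20 = 31 at compile time
Optimized: y = 31


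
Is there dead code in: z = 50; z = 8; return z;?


first assignment to z is overwritten before any read
Dead: 'z = 50'


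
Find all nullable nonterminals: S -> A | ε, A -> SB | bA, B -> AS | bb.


A nonterminal is nullable iff some alternative derives ε (directly, or every symbol in it is nullable)
Nullable: {S}


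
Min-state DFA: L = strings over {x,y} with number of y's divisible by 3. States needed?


Track (count of y) mod 3: states 0..2, accept at 0
Minimal DFA: 3 states


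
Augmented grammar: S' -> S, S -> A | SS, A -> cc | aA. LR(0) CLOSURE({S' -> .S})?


Start: S' -> .S
For each item with dot before a nonterminal B, add B -> .γ for every B-production
Closure: [S' -> .S, S -> .A, S -> .SS, A -> .cc, A -> .aA]


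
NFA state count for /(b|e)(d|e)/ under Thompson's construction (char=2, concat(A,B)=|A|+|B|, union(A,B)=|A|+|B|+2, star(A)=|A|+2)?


Syntax tree has 4 char leaf(s), 2 union(s), 0 star(s)
chars contribute 4×2 = 8; each union adds +2; each star adds +2
Total: 8 + 4 + 0 = 12 states


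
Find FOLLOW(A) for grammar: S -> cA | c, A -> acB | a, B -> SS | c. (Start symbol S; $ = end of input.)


$ ∈ FOLLOW(S). For each A -> αBβ: add FIRST(β)\{ε} to FOLLOW(B); if β nullable, add FOLLOW(A).
FOLLOW(A) = {$, c}


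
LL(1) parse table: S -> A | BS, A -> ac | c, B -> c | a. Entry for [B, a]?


For [B, a]: 'a' ∈ FIRST(a)
Entry: B -> a


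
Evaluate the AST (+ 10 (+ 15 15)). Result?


Evaluate inner: (+ 15 15) = 30
Evaluate root: (+ 10 30) = 40
Result: 40


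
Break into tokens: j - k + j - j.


Scan left to right, longest-match per lexeme
Tokens: ID(j), OP(-), ID(k), OP(+), ID(j), OP(-), ID(j)


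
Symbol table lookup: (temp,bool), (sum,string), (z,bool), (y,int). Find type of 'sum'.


Lookup 'sum' → type string


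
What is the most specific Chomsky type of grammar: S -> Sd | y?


Left-linear: every RHS is a terminal or one nonterminal followed by a terminal
Classification: Type 3 (Regular)


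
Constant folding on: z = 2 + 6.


2 + 6 = 8 at compile time
Optimized: z = 8


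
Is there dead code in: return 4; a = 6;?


statement follows a return and is unreachable
Dead: 'a = 6'


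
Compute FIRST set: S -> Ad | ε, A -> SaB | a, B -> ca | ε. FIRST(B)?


Per alternative of B: FIRST(ca) = {c}; FIRST(ε) = {ε}
FIRST(B) = {c, ε}


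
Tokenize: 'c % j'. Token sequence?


Scan left to right, longest-match per lexeme
Tokens: ID(c), OP(%), ID(j)


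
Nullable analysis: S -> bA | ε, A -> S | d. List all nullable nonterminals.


A nonterminal is nullable iff some alternative derives ε (directly, or every symbol in it is nullable)
Nullable: {A, S}


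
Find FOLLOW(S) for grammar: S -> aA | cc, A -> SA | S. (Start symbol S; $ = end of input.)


$ ∈ FOLLOW(S). For each A -> αBβ: add FIRST(β)\{ε} to FOLLOW(B); if β nullable, add FOLLOW(A).
FOLLOW(S) = {$, a, c}


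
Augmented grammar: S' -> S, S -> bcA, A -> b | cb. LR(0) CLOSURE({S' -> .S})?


Start: S' -> .S
For each item with dot before a nonterminal B, add B -> .γ for every B-production
Closure: [S' -> .S, S -> .bcA]


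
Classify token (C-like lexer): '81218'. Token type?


Pattern: digits only
Type: INTEGER_LITERAL


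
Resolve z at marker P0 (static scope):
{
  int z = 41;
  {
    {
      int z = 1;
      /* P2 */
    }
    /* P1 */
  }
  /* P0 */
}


z declared in the same block as P0
z = 41


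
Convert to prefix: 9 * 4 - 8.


left-to-right (same/higher precedence on left): tree is (- (* 9 4) 8)
Prefix: - * 9 4 8


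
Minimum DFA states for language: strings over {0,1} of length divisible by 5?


Track length mod 5: states 0..4, accept at 0
Minimal DFA: 5 states


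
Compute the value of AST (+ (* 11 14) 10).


Evaluate inner: (* 11 14) = 154
Evaluate root: (+ 154 10) = 164
Result: 164


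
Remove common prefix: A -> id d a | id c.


Common prefix: 'id'
Factored: A -> id A', A' -> d a | c


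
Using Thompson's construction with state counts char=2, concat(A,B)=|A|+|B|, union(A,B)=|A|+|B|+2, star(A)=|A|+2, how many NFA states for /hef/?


Syntax tree has 3 char leaf(s), 0 union(s), 0 star(s)
chars contribute 3×2 = 6; each union adds +2; each star adds +2
Total: 6 + 0 + 0 = 6 states


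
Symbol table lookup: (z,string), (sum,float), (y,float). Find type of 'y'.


Lookup 'y' → type float


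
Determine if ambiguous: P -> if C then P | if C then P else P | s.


dangling else: 'if C then if C then s else s' parses two ways
Ambiguous


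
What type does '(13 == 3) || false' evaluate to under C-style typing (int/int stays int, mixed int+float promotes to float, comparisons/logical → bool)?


Operand types: bool || bool
Rule: logical operators take bool operands and yield bool
Result type: bool


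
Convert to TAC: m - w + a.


Break into single-operator statements:
t1 = m - w
t2 = t1 + a


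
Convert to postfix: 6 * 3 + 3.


Left to right (same or higher precedence on left)
Postfix: 6 3 * 3 +


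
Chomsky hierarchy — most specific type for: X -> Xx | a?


Left-linear: every RHS is a terminal or one nonterminal followed by a terminal
Classification: Type 3 (Regular)


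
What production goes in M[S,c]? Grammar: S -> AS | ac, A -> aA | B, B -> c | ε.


For [S, c]: 'c' ∈ FIRST(AS)
Entry: S -> AS


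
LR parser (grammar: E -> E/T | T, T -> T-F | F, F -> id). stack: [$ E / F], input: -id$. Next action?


'F' (not preceded by T-) is the handle for T -> F
Action: reduce (T -> F)


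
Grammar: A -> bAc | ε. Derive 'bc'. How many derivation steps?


Derivation: A => bAc => bc
Steps: 2


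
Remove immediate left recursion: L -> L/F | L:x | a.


Left-recursive alternatives: L/F, L:x; non-recursive: a
Introduce L': L -> aL', L' -> /FL' | :xL' | ε


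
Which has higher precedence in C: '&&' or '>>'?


'>>' is shift (level 8); '&&' is logical AND (level 2)
Higher level binds tighter
'>>' has higher precedence than '&&'


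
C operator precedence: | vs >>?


'>>' is shift (level 8); '|' is bitwise OR (level 3)
Higher level binds tighter
'>>' has higher precedence than '|'


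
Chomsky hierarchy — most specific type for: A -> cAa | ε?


Single nonterminal LHS, but c^n a^n is not regular
Classification: Type 2 (Context-Free)


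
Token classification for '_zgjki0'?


Pattern: letter/underscore followed by alphanumerics, not a keyword
Type: IDENTIFIER


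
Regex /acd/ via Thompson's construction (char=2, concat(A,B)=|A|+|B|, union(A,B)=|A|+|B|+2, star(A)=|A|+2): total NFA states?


Syntax tree has 3 char leaf(s), 0 union(s), 0 star(s)
chars contribute 3×2 = 6; each union adds +2; each star adds +2
Total: 6 + 0 + 0 = 6 states


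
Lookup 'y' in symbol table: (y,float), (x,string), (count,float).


Lookup 'y' → type float


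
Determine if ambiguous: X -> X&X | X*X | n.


'n&n*n' has two parse trees (no precedence encoded between & and *)
Ambiguous


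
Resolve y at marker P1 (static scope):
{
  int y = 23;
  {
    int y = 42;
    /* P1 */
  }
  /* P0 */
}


y declared in the same block as P1
y = 42


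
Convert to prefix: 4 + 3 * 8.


'*' binds tighter: tree is (+ 4 (* 3 8))
Prefix: + 4 * 3 8


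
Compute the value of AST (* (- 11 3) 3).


Evaluate inner: (- 11 3) = 8
Evaluate root: (* 8 3) = 24
Result: 24


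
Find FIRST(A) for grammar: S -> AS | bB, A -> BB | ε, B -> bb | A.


Per alternative of A: FIRST(BB) = {b, ε}; FIRST(ε) = {ε}
FIRST(A) = {b, ε}


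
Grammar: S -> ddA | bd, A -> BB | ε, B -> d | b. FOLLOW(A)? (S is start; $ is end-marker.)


$ ∈ FOLLOW(S). For each A -> αBβ: add FIRST(β)\{ε} to FOLLOW(B); if β nullable, add FOLLOW(A).
FOLLOW(A) = {$}


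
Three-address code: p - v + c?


Break into single-operator statements:
t1 = p - v
t2 = t1 + c


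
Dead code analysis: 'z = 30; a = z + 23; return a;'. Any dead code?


z is read by a's definition; a is returned
No dead code


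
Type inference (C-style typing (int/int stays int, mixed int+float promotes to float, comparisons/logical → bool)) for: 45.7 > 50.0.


Operand types: float > float
Rule: comparison yields bool
Result type: bool


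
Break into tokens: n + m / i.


Scan left to right, longest-match per lexeme
Tokens: ID(n), OP(+), ID(m), OP(/), ID(i)


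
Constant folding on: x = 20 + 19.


20 + 19 = 39 at compile time
Optimized: x = 39


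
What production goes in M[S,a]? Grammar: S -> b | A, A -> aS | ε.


For [S, a]: 'a' ∈ FIRST(A)
Entry: S -> A


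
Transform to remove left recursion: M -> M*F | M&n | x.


Left-recursive alternatives: M*F, M&n; non-recursive: x
Introduce M': M -> xM', M' -> *FM' | &nM' | ε


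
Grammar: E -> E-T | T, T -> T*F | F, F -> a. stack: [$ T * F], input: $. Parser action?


handle 'T*F' on top
Action: reduce (T -> T*F)


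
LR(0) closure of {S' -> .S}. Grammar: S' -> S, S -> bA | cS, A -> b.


Start: S' -> .S
For each item with dot before a nonterminal B, add B -> .γ for every B-production
Closure: [S' -> .S, S -> .bA, S -> .cS]


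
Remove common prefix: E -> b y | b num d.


Common prefix: 'b'
Factored: E -> b E', E' -> y | num d


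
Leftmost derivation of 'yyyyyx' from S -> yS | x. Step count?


Derivation: S => yS => yyS => yyyS => yyyyS => yyyyyS => yyyyyx
Steps: 6


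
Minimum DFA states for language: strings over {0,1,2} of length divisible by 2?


Track length mod 2: states 0..1, accept at 0
Minimal DFA: 2 states


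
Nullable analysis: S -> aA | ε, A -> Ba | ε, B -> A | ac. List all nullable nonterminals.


A nonterminal is nullable iff some alternative derives ε (directly, or every symbol in it is nullable)
Nullable: {A, B, S}


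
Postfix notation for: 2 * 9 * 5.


Left to right (same or higher precedence on left)
Postfix: 2 9 * 5 *


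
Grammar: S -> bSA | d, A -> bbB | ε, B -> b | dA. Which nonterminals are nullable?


A nonterminal is nullable iff some alternative derives ε (directly, or every symbol in it is nullable)
Nullable: {A}


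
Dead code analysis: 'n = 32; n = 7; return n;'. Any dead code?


first assignment to n is overwritten before any read
Dead: 'n = 32'


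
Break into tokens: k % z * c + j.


Scan left to right, longest-match per lexeme
Tokens: ID(k), OP(%), ID(z), OP(*), ID(c), OP(+), ID(j)


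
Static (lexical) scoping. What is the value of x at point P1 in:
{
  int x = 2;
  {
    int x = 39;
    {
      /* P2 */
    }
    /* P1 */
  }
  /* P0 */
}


x declared in the same block as P1
x = 39


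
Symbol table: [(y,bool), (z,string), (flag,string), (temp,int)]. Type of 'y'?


Lookup 'y' → type bool


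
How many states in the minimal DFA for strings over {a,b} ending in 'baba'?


Track the longest suffix of input matching a prefix of 'baba': 5 classes (prefixes of length 0..4)
Minimal DFA: 5 states


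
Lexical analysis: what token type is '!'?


Pattern: operator symbol
Type: OPERATOR


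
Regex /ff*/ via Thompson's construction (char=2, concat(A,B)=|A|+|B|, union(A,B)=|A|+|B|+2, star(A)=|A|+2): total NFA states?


Syntax tree has 2 char leaf(s), 0 union(s), 1 star(s)
chars contribute 2×2 = 4; each union adds +2; each star adds +2
Total: 4 + 0 + 2 = 6 states


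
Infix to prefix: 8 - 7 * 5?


'*' binds tighter: tree is (- 8 (* 7 5))
Prefix: - 8 * 7 5


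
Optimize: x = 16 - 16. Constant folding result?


16 - 16 = 0 at compile time
Optimized: x = 0


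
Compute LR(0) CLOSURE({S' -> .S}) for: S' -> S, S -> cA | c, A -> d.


Start: S' -> .S
For each item with dot before a nonterminal B, add B -> .γ for every B-production
Closure: [S' -> .S, S -> .cA, S -> .c]


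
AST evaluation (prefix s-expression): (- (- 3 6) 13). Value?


Evaluate inner: (- 3 6) = -3
Evaluate root: (- -3 13) = -16
Result: -16


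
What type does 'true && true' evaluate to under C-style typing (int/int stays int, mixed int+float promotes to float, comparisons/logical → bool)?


Operand types: bool && bool
Rule: logical operators take bool operands and yield bool
Result type: bool


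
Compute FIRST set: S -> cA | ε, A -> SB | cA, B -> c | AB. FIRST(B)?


Per alternative of B: FIRST(c) = {c}; FIRST(AB) = {c}
FIRST(B) = {c}


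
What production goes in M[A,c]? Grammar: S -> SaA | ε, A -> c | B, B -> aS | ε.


For [A, c]: 'c' ∈ FIRST(c)
Entry: A -> c


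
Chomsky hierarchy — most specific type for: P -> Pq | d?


Left-linear: every RHS is a terminal or one nonterminal followed by a terminal
Classification: Type 3 (Regular)


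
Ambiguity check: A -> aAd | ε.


balanced a^n…d^n: each string has a unique parse
Unambiguous


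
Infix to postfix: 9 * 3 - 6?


Left to right (same or higher precedence on left)
Postfix: 9 3 * 6 -


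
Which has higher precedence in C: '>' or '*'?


'*' is multiplicative (level 10); '>' is relational (level 7)
Higher level binds tighter
'*' has higher precedence than '>'


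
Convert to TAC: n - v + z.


Break into single-operator statements:
t1 = n - v
t2 = t1 + z


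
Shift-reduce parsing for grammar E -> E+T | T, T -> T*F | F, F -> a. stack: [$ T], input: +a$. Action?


lookahead ∉ {*} so T won't extend; reduce E -> T
Action: reduce (E -> T)


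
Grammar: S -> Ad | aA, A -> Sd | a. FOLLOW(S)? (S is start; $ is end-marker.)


$ ∈ FOLLOW(S). For each A -> αBβ: add FIRST(β)\{ε} to FOLLOW(B); if β nullable, add FOLLOW(A).
FOLLOW(S) = {$, d}


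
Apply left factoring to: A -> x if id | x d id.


Common prefix: 'x'
Factored: A -> x A', A' -> if id | d id


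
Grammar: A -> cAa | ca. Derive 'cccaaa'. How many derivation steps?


Derivation: A => cAa => ccAaa => cccaaa
Steps: 3


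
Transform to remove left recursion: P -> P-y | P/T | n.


Left-recursive alternatives: P-y, P/T; non-recursive: n
Introduce P': P -> nP', P' -> -yP' | /TP' | ε


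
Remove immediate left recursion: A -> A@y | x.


Left-recursive alternatives: A@y; non-recursive: x
Introduce A': A -> xA', A' -> @yA' | ε


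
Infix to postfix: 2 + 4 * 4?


* has higher precedence, evaluate 4*4 first
Postfix: 2 4 4 * +


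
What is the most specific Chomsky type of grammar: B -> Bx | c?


Left-linear: every RHS is a terminal or one nonterminal followed by a terminal
Classification: Type 3 (Regular)


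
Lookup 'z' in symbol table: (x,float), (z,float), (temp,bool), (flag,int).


Lookup 'z' → type float


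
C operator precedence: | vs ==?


'==' is equality (level 6); '|' is bitwise OR (level 3)
Higher level binds tighter
'==' has higher precedence than '|'


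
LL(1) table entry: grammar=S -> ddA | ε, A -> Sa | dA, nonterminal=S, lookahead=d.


For [S, d]: 'd' ∈ FIRST(ddA)
Entry: S -> ddA


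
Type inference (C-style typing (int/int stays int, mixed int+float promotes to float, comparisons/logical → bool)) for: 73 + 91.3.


Operand types: int + float
Rule: mixed int/float promotes to float; int/int stays int
Result type: float


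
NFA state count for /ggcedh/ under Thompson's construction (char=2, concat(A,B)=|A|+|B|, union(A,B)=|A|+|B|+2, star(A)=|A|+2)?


Syntax tree has 6 char leaf(s), 0 union(s), 0 star(s)
chars contribute 6×2 = 12; each union adds +2; each star adds +2
Total: 12 + 0 + 0 = 12 states


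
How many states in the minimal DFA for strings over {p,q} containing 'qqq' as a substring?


KMP-style automaton: 3 progress states + 1 absorbing accept = 4
Minimal DFA: 4 states


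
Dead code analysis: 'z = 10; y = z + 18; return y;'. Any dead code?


z is read by y's definition; y is returned
No dead code


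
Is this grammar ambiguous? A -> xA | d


right-linear, alternatives start with distinct terminals 'x' vs 'd': unique leftmost derivation
Unambiguous


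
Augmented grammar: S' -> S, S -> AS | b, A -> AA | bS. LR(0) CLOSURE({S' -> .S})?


Start: S' -> .S
For each item with dot before a nonterminal B, add B -> .γ for every B-production
Closure: [S' -> .S, S -> .AS, S -> .b, A -> .AA, A -> .bS]


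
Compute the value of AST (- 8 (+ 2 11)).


Evaluate inner: (+ 2 11) = 13
Evaluate root: (- 8 13) = -5
Result: -5


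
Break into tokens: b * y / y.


Scan left to right, longest-match per lexeme
Tokens: ID(b), OP(*), ID(y), OP(/), ID(y)


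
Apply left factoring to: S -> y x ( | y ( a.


Common prefix: 'y'
Factored: S -> y S', S' -> x ( | ( a


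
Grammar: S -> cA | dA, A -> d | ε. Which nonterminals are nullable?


A nonterminal is nullable iff some alternative derives ε (directly, or every symbol in it is nullable)
Nullable: {A}


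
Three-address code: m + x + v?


Break into single-operator statements:
t1 = m + x
t2 = t1 + v


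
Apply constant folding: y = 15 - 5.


15 - 5 = 10 at compile time
Optimized: y = 10


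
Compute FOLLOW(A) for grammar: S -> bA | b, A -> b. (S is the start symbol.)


$ ∈ FOLLOW(S). For each A -> αBβ: add FIRST(β)\{ε} to FOLLOW(B); if β nullable, add FOLLOW(A).
FOLLOW(A) = {$}


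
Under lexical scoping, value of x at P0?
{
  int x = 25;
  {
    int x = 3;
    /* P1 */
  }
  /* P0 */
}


x declared in the same block as P0
x = 25


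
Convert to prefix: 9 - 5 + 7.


left-to-right (same/higher precedence on left): tree is (+ (- 9 5) 7)
Prefix: + - 9 5 7


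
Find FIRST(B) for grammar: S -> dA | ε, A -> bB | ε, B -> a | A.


Per alternative of B: FIRST(a) = {a}; FIRST(A) = {b, ε}
FIRST(B) = {a, b, ε}


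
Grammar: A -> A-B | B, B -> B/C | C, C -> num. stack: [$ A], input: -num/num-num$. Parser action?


shift '-' to continue A -> A-B
Action: shift


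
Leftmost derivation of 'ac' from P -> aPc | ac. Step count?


Derivation: P => ac
Steps: 1


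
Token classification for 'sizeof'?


Pattern: reserved word
Type: KEYWORD


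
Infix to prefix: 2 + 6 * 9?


'*' binds tighter: tree is (+ 2 (* 6 9))
Prefix: + 2 * 6 9


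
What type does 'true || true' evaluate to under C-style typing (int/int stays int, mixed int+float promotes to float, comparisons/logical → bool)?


Operand types: bool || bool
Rule: logical operators take bool operands and yield bool
Result type: bool


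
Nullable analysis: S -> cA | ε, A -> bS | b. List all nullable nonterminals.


A nonterminal is nullable iff some alternative derives ε (directly, or every symbol in it is nullable)
Nullable: {S}


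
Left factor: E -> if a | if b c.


Common prefix: 'if'
Factored: E -> if E', E' -> a | b c


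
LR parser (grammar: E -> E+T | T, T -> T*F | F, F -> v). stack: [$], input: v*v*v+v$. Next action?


no handle on stack; shift 'v'
Action: shift


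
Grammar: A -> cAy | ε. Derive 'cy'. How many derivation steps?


Derivation: A => cAy => cy
Steps: 2


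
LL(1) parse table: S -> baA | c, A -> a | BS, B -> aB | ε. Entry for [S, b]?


For [S, b]: 'b' ∈ FIRST(baA)
Entry: S -> baA


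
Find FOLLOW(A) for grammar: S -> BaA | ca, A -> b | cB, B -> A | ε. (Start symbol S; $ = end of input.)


$ ∈ FOLLOW(S). For each A -> αBβ: add FIRST(β)\{ε} to FOLLOW(B); if β nullable, add FOLLOW(A).
FOLLOW(A) = {$, a}


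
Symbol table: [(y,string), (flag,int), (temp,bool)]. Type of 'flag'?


Lookup 'flag' → type int


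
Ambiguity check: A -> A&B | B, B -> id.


precedence layered via separate nonterminal B: deterministic
Unambiguous


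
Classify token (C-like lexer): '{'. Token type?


Pattern: delimiter/punctuation
Type: PUNCTUATION


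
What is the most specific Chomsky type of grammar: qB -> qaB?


LHS has context (more than one symbol) and |LHS| ≤ |RHS|
Classification: Type 1 (Context-Sensitive)


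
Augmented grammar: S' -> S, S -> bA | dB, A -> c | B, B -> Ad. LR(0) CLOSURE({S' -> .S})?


Start: S' -> .S
For each item with dot before a nonterminal B, add B -> .γ for every B-production
Closure: [S' -> .S, S -> .bA, S -> .dB]


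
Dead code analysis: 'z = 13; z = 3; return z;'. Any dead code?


first assignment to z is overwritten before any read
Dead: 'z = 13'


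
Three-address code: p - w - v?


Break into single-operator statements:
t1 = p - w
t2 = t1 - v


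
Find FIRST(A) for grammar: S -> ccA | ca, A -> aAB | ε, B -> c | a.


Per alternative of A: FIRST(aAB) = {a}; FIRST(ε) = {ε}
FIRST(A) = {a, ε}


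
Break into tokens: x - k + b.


Scan left to right, longest-match per lexeme
Tokens: ID(x), OP(-), ID(k), OP(+), ID(b)


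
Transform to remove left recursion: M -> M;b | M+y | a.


Left-recursive alternatives: M;b, M+y; non-recursive: a
Introduce M': M -> aM', M' -> ;bM' | +yM' | ε


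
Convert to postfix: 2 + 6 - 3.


Left to right (same or higher precedence on left)
Postfix: 2 6 + 3 -


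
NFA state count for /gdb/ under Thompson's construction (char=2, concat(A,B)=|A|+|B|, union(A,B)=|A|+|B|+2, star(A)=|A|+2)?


Syntax tree has 3 char leaf(s), 0 union(s), 0 star(s)
chars contribute 3×2 = 6; each union adds +2; each star adds +2
Total: 6 + 0 + 0 = 6 states


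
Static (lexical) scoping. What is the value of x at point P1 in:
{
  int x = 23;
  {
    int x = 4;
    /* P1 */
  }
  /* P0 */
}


x declared in the same block as P1
x = 4


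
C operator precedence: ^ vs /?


'/' is multiplicative (level 10); '^' is bitwise XOR (level 4)
Higher level binds tighter
'/' has higher precedence than '^'


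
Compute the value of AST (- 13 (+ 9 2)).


Evaluate inner: (+ 9 2) = 11
Evaluate root: (- 13 11) = 2
Result: 2


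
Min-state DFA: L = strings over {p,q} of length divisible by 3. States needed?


Track length mod 3: states 0..2, accept at 0
Minimal DFA: 3 states


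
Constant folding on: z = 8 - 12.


8 - 12 = -4 at compile time
Optimized: z = -4


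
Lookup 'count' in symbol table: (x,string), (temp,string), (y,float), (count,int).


Lookup 'count' → type int


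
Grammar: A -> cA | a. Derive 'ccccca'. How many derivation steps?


Derivation: A => cA => ccA => cccA => ccccA => cccccA => ccccca
Steps: 6


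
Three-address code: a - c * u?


Break into single-operator statements:
t1 = c * u
t2 = a - t1


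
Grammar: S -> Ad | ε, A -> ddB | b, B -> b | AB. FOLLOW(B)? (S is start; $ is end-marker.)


$ ∈ FOLLOW(S). For each A -> αBβ: add FIRST(β)\{ε} to FOLLOW(B); if β nullable, add FOLLOW(A).
FOLLOW(B) = {b, d}


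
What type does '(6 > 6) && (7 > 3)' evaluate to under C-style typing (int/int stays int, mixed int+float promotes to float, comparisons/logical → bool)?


Operand types: bool && bool
Rule: logical operators take bool operands and yield bool
Result type: bool


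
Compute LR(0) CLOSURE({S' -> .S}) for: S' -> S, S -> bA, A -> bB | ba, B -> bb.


Start: S' -> .S
For each item with dot before a nonterminal B, add B -> .γ for every B-production
Closure: [S' -> .S, S -> .bA]


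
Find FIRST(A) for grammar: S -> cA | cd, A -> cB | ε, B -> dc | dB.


Per alternative of A: FIRST(cB) = {c}; FIRST(ε) = {ε}
FIRST(A) = {c, ε}


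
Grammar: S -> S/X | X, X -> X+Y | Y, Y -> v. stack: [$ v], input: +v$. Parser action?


'v' on top is the handle for Y -> v
Action: reduce (Y -> v)


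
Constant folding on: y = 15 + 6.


15 + 6 = 21 at compile time
Optimized: y = 21


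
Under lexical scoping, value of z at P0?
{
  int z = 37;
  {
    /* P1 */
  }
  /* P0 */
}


z declared in the same block as P0
z = 37


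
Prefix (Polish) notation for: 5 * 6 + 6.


left-to-right (same/higher precedence on left): tree is (+ (* 5 6) 6)
Prefix: + * 5 6 6


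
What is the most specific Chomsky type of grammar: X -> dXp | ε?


Single nonterminal LHS, but d^n p^n is not regular
Classification: Type 2 (Context-Free)


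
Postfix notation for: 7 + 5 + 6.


Left to right (same or higher precedence on left)
Postfix: 7 5 + 6 +


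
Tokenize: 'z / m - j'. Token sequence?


Scan left to right, longest-match per lexeme
Tokens: ID(z), OP(/), ID(m), OP(-), ID(j)


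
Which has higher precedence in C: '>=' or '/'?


'/' is multiplicative (level 10); '>=' is relational (level 7)
Higher level binds tighter
'/' has higher precedence than '>='


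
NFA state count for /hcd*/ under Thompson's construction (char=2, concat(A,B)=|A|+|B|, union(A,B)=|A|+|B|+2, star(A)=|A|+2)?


Syntax tree has 3 char leaf(s), 0 union(s), 1 star(s)
chars contribute 3×2 = 6; each union adds +2; each star adds +2
Total: 6 + 0 + 2 = 8 states


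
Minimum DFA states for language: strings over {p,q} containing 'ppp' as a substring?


KMP-style automaton: 3 progress states + 1 absorbing accept = 4
Minimal DFA: 4 states


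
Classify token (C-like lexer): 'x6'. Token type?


Pattern: letter/underscore followed by alphanumerics, not a keyword
Type: IDENTIFIER


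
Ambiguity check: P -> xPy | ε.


balanced x^n…y^n: each string has a unique parse
Unambiguous


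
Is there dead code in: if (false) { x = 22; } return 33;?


condition is constant false, so the whole block is unreachable
Dead: 'if (false) { x = 22; }'


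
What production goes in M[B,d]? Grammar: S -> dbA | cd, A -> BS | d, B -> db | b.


For [B, d]: 'd' ∈ FIRST(db)
Entry: B -> db


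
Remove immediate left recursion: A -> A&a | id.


Left-recursive alternatives: A&a; non-recursive: id
Introduce A': A -> idA', A' -> &aA' | ε


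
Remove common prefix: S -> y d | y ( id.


Common prefix: 'y'
Factored: S -> y S', S' -> d | ( id


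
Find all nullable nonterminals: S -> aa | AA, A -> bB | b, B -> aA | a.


A nonterminal is nullable iff some alternative derives ε (directly, or every symbol in it is nullable)
Nullable: {}


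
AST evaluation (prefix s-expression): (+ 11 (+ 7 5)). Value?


Evaluate inner: (+ 7 5) = 12
Evaluate root: (+ 11 12) = 23
Result: 23


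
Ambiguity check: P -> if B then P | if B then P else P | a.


dangling else: 'if B then if B then a else a' parses two ways
Ambiguous


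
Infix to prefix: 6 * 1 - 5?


left-to-right (same/higher precedence on left): tree is (- (* 6 1) 5)
Prefix: - * 6 1 5


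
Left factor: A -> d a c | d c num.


Common prefix: 'd'
Factored: A -> d A', A' -> a c | c num


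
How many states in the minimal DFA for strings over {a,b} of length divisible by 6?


Track length mod 6: states 0..5, accept at 0
Minimal DFA: 6 states


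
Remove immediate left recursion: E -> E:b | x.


Left-recursive alternatives: E:b; non-recursive: x
Introduce E': E -> xE', E' -> :bE' | ε


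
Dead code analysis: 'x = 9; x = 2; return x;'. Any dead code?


first assignment to x is overwritten before any read
Dead: 'x = 9'


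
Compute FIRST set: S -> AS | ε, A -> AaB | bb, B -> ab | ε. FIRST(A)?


Per alternative of A: FIRST(AaB) = {b}; FIRST(bb) = {b}
FIRST(A) = {b}


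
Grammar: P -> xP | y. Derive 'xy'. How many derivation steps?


Derivation: P => xP => xy
Steps: 2


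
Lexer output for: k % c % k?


Scan left to right, longest-match per lexeme
Tokens: ID(k), OP(%), ID(c), OP(%), ID(k)


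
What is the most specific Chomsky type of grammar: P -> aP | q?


Right-linear: every RHS is a terminal or a terminal followed by one nonterminal
Classification: Type 3 (Regular)


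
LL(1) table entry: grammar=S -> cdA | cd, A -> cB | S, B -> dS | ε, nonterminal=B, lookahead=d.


For [B, d]: 'd' ∈ FIRST(dS)
Entry: B -> dS


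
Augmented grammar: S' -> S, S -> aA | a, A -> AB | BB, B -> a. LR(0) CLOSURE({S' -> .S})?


Start: S' -> .S
For each item with dot before a nonterminal B, add B -> .γ for every B-production
Closure: [S' -> .S, S -> .aA, S -> .a]


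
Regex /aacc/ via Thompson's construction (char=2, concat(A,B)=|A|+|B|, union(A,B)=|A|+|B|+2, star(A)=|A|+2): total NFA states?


Syntax tree has 4 char leaf(s), 0 union(s), 0 star(s)
chars contribute 4×2 = 8; each union adds +2; each star adds +2
Total: 8 + 0 + 0 = 8 states


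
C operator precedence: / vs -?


'/' is multiplicative (level 10); '-' is additive (level 9)
Higher level binds tighter
'/' has higher precedence than '-'


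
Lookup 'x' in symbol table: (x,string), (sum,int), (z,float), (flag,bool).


Lookup 'x' → type string


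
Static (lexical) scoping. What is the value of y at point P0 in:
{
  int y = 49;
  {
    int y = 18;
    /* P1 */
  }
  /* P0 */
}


y declared in the same block as P0
y = 49
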